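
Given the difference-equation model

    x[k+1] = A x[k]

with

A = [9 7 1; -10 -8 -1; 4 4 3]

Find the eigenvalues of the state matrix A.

det(zI - A) = z^3 - (tr A)z^2 + (M11 + M22 + M33)z - det A, where Mii is the 2×2 principal minor of A obtained by deleting row i and column i.
tr A = 9 + (-8) + 3 = 4; M11 = (-8)·3 - (-1)·4 = -24 - (-4) = -20; M22 = 9·3 - 1·4 = 27 - 4 = 23; M33 = 9·(-8) - 7·(-10) = -72 - (-70) = -2; sum of minors = 1.
det A = 9·((-8)·3 - (-1)·4) - 7·((-10)·3 - (-1)·4) + 1·((-10)·4 - (-8)·4) = 9·(-20) - 7·(-26) + 1·(-8) = -6.
So p(z) = det(zI - A) = z^3 - 4z^2 + z + 6.
Rational-root test: any integer root divides 6. Testing small divisors, z = -1 works: p(-1) = -1 + (-4) + (-1) + 6 = 0, so (z + 1) is a factor.
Dividing, p(z) = (z + 1)(z^2 - 5z + 6).
Factor z^2 - 5z + 6: two numbers with sum 5 and product 6 are 3 and 2, so z^2 - 5z + 6 = (z - 3)(z - 2).
Hence p(z) = (z - 3) (z - 2) (z + 1), with roots -1, 2, 3.

-1, 2, 3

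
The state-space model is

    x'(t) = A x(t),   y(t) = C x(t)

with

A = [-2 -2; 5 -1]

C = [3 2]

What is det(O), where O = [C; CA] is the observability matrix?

-32

CA = [[4, -8]]
Observability matrix O = [C; CA] = [[3, 2], [4, -8]]
det(O) = 3·(-8) - 2·4 = -24 - 8 = -32
Since det(O) ≠ 0, rank(O) = 2 and the system is completely observable.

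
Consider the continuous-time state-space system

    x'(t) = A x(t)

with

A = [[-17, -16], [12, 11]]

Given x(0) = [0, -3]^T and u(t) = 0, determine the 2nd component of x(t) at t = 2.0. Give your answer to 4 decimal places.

-1.6236

det(sI - A) = s^2 - (tr A)s + det A, with tr A = (-17) + 11 = -6 and det A = (-17)·11 - (-16)·12 = -187 - (-192) = 5.
So p(s) = det(sI - A) = s^2 + 6s + 5.
Factor s^2 + 6s + 5: two numbers with sum -6 and product 5 are -1 and -5, so s^2 + 6s + 5 = (s + 1)(s + 5).
Hence p(s) = (s + 1) (s + 5), with roots -5, -1.
The eigenvalues -5, -1 are distinct and real, so A is diagonalisable and x(t) = e^{At} x(0) = V diag(e^{λ_i t}) V^{-1} x(0), where the columns of V are the eigenvectors.
λ = -5: A - (-5)I = [[-12, -16], [12, 16]]. Row 1 gives (-12)·v1 + (-16)·v2 = 0, so take v_1 = [4, -3]^T.
λ = -1: A - (-1)I = [[-16, -16], [12, 12]]. Row 1 gives (-16)·v1 + (-16)·v2 = 0, so take v_2 = [1, -1]^T.
V = [v_1 v_2] = [[4, 1], [-3, -1]] has det V = -1, so V^{-1} = adj(V)/det V = [[1, 1], [-3, -4]].
Modal coordinates z(0) = V^{-1} x(0): 1·0 + 1·(-3) = -3; (-3)·0 + (-4)·(-3) = 12; so z(0) = [-3, 12]^T.
x_2(t) = Σ_i (v_i)_2 · z_i(0) · e^{λ_i t} (row 2 of V times the modal terms).
x_2(2.0) = (-3)·(-3)·e^{-5·2.0} + (-1)·12·e^{-1·2.0} = 9·0.000045 + (-12)·0.135335 = -1.6236.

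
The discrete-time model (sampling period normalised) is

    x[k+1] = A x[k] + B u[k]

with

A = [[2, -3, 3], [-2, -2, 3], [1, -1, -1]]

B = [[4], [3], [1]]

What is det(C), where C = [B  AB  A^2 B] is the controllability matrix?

AB = [[2], [-11], [0]]
A^2B = [[37], [18], [13]]
Controllability matrix C = [B  AB  A^2B] = [[4, 2, 37], [3, -11, 18], [1, 0, 13]]
Expanding along the first row, det(C) = 4·((-11)·13 - 18·0) - 2·(3·13 - 18·1) + 37·(3·0 - (-11)·1) = 4·(-143) - 2·21 + 37·11 = -207
Since det(C) ≠ 0, rank(C) = 3 and the system is completely controllable.

-207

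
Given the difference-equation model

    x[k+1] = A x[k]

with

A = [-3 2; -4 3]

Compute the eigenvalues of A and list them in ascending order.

det(zI - A) = z^2 - (tr A)z + det A, with tr A = (-3) + 3 = 0 and det A = (-3)·3 - 2·(-4) = -9 - (-8) = -1.
So p(z) = det(zI - A) = z^2 - 1.
Factor z^2 - 1: two numbers with sum 0 and product -1 are 1 and -1, so z^2 - 1 = (z - 1)(z + 1).
Hence p(z) = (z - 1) (z + 1), with roots -1, 1.

-1, 1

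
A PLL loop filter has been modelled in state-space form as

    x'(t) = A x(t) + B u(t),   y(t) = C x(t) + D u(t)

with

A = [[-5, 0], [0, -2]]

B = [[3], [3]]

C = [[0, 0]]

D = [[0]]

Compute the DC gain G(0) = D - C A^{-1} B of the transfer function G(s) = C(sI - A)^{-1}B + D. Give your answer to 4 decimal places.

0.0000

G(0) = C(-A)^{-1}B + D = -C A^{-1} B + D.
det A = 10, so A^{-1} = (1/10)·adj(A) = [[-1/5, 0], [0, -1/2]]
A^{-1} B = [-3/5, -3/2]^T
C A^{-1} B = 0
G(0) = D - C A^{-1} B = 0 - (0) = 0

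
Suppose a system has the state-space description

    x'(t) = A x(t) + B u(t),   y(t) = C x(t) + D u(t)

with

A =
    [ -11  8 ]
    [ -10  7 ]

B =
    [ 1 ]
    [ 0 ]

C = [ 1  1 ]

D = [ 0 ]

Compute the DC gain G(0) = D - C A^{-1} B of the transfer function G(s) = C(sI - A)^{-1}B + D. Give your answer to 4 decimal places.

-5.6667

G(0) = C(-A)^{-1}B + D = -C A^{-1} B + D.
det A = 3, so A^{-1} = (1/3)·adj(A) = [[7/3, -8/3], [10/3, -11/3]]
A^{-1} B = [7/3, 10/3]^T
C A^{-1} B = 17/3
G(0) = D - C A^{-1} B = 0 - (17/3) = -17/3 ≈ -5.6667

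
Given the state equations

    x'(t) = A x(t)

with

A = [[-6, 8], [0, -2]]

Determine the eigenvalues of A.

det(sI - A) = s^2 - (tr A)s + det A, with tr A = (-6) + (-2) = -8 and det A = (-6)·(-2) - 8·0 = 12 - 0 = 12.
So p(s) = det(sI - A) = s^2 + 8s + 12.
Factor s^2 + 8s + 12: two numbers with sum -8 and product 12 are -2 and -6, so s^2 + 8s + 12 = (s + 2)(s + 6).
Hence p(s) = (s + 2) (s + 6), with roots -6, -2.
All eigenvalues have negative real part, so the system is asymptotically stable.

-6, -2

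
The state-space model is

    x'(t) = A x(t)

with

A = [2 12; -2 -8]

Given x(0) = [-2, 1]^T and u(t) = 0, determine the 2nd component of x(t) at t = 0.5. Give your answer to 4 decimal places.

0.1353

det(sI - A) = s^2 - (tr A)s + det A, with tr A = 2 + (-8) = -6 and det A = 2·(-8) - 12·(-2) = -16 - (-24) = 8.
So p(s) = det(sI - A) = s^2 + 6s + 8.
Factor s^2 + 6s + 8: two numbers with sum -6 and product 8 are -2 and -4, so s^2 + 6s + 8 = (s + 2)(s + 4).
Hence p(s) = (s + 2) (s + 4), with roots -4, -2.
The eigenvalues -4, -2 are distinct and real, so A is diagonalisable and x(t) = e^{At} x(0) = V diag(e^{λ_i t}) V^{-1} x(0), where the columns of V are the eigenvectors.
λ = -4: A - (-4)I = [[6, 12], [-2, -4]]. Row 1 gives 6·v1 + 12·v2 = 0, so take v_1 = [2, -1]^T.
λ = -2: A - (-2)I = [[4, 12], [-2, -6]]. Row 1 gives 4·v1 + 12·v2 = 0, so take v_2 = [3, -1]^T.
V = [v_1 v_2] = [[2, 3], [-1, -1]] has det V = 1, so V^{-1} = adj(V)/det V = [[-1, -3], [1, 2]].
Modal coordinates z(0) = V^{-1} x(0): (-1)·(-2) + (-3)·1 = -1; 1·(-2) + 2·1 = 0; so z(0) = [-1, 0]^T.
x_2(t) = Σ_i (v_i)_2 · z_i(0) · e^{λ_i t} (row 2 of V times the modal terms).
x_2(0.5) = (-1)·(-1)·e^{-4·0.5} + (-1)·0·e^{-2·0.5} = 1·0.135335 + 0·0.367879 = 0.1353.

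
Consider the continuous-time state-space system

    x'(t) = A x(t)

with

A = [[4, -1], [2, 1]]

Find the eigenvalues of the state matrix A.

det(sI - A) = s^2 - (tr A)s + det A, with tr A = 4 + 1 = 5 and det A = 4·1 - (-1)·2 = 4 - (-2) = 6.
So p(s) = det(sI - A) = s^2 - 5s + 6.
Factor s^2 - 5s + 6: two numbers with sum 5 and product 6 are 3 and 2, so s^2 - 5s + 6 = (s - 3)(s - 2).
Hence p(s) = (s - 3) (s - 2), with roots 2, 3.
At least one eigenvalue has non-negative real part, so the system is not asymptotically stable.

2, 3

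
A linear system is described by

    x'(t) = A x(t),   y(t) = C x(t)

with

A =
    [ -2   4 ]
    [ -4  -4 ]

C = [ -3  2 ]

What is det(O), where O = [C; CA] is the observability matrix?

64

CA = [[-2, -20]]
Observability matrix O = [C; CA] = [[-3, 2], [-2, -20]]
det(O) = (-3)·(-20) - 2·(-2) = 60 - (-4) = 64
Since det(O) ≠ 0, rank(O) = 2 and the system is completely observable.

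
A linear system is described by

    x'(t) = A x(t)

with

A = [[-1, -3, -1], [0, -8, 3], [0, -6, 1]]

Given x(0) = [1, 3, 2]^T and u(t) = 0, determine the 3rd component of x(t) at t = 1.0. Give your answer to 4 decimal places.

det(sI - A) = s^3 - (tr A)s^2 + (M11 + M22 + M33)s - det A, where Mii is the 2×2 principal minor of A obtained by deleting row i and column i.
tr A = (-1) + (-8) + 1 = -8; M11 = (-8)·1 - 3·(-6) = -8 - (-18) = 10; M22 = (-1)·1 - (-1)·0 = -1 - 0 = -1; M33 = (-1)·(-8) - (-3)·0 = 8 - 0 = 8; sum of minors = 17.
det A = (-1)·((-8)·1 - 3·(-6)) - (-3)·(0·1 - 3·0) + (-1)·(0·(-6) - (-8)·0) = (-1)·10 - (-3)·0 + (-1)·0 = -10.
So p(s) = det(sI - A) = s^3 + 8s^2 + 17s + 10.
Rational-root test: any integer root divides 10. Testing small divisors, s = -1 works: p(-1) = -1 + 8 + (-17) + 10 = 0, so (s + 1) is a factor.
Dividing, p(s) = (s + 1)(s^2 + 7s + 10).
Factor s^2 + 7s + 10: two numbers with sum -7 and product 10 are -2 and -5, so s^2 + 7s + 10 = (s + 2)(s + 5).
Hence p(s) = (s + 1) (s + 2) (s + 5), with roots -5, -2, -1.
The eigenvalues -5, -2, -1 are distinct and real, so A is diagonalisable and x(t) = e^{At} x(0) = V diag(e^{λ_i t}) V^{-1} x(0), where the columns of V are the eigenvectors.
λ = -5: A - (-5)I = [[4, -3, -1], [0, -3, 3], [0, -6, 6]]. v must be orthogonal to every row; (row 1) × (row 2) = [-12, -12, -12], so take v_1 = [-1, -1, -1]^T.
λ = -2: A - (-2)I = [[1, -3, -1], [0, -6, 3], [0, -6, 3]]. v must be orthogonal to every row; (row 1) × (row 2) = [-15, -3, -6], so take v_2 = [5, 1, 2]^T.
λ = -1: A - (-1)I = [[0, -3, -1], [0, -7, 3], [0, -6, 2]]. v must be orthogonal to every row; (row 1) × (row 2) = [-16, 0, 0], so take v_3 = [1, 0, 0]^T.
V = [v_1 v_2 v_3] = [[-1, 5, 1], [-1, 1, 0], [-1, 2, 0]] has det V = -1, so V^{-1} = adj(V)/det V = [[0, -2, 1], [0, -1, 1], [1, 3, -4]].
Modal coordinates z(0) = V^{-1} x(0): 0·1 + (-2)·3 + 1·2 = -4; 0·1 + (-1)·3 + 1·2 = -1; 1·1 + 3·3 + (-4)·2 = 2; so z(0) = [-4, -1, 2]^T.
x_3(t) = Σ_i (v_i)_3 · z_i(0) · e^{λ_i t} (row 3 of V times the modal terms).
x_3(1.0) = (-1)·(-4)·e^{-5·1.0} + 2·(-1)·e^{-2·1.0} + 0·2·e^{-1·1.0} = 4·0.006738 + (-2)·0.135335 + 0·0.367879 = -0.2437.

-0.2437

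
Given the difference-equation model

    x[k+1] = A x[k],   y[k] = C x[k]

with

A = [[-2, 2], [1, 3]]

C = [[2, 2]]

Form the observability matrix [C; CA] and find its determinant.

24

CA = [[-2, 10]]
Observability matrix O = [C; CA] = [[2, 2], [-2, 10]]
det(O) = 2·10 - 2·(-2) = 20 - (-4) = 24
Since det(O) ≠ 0, rank(O) = 2 and the system is completely observable.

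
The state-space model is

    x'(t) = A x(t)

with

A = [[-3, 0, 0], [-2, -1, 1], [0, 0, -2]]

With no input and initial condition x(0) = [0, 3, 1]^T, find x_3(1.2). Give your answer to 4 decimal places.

det(sI - A) = s^3 - (tr A)s^2 + (M11 + M22 + M33)s - det A, where Mii is the 2×2 principal minor of A obtained by deleting row i and column i.
tr A = (-3) + (-1) + (-2) = -6; M11 = (-1)·(-2) - 1·0 = 2 - 0 = 2; M22 = (-3)·(-2) - 0·0 = 6 - 0 = 6; M33 = (-3)·(-1) - 0·(-2) = 3 - 0 = 3; sum of minors = 11.
det A = (-3)·((-1)·(-2) - 1·0) - 0·((-2)·(-2) - 1·0) + 0·((-2)·0 - (-1)·0) = (-3)·2 - 0·4 + 0·0 = -6.
So p(s) = det(sI - A) = s^3 + 6s^2 + 11s + 6.
Rational-root test: any integer root divides 6. Testing small divisors, s = -1 works: p(-1) = -1 + 6 + (-11) + 6 = 0, so (s + 1) is a factor.
Dividing, p(s) = (s + 1)(s^2 + 5s + 6).
Factor s^2 + 5s + 6: two numbers with sum -5 and product 6 are -2 and -3, so s^2 + 5s + 6 = (s + 2)(s + 3).
Hence p(s) = (s + 1) (s + 2) (s + 3), with roots -3, -2, -1.
The eigenvalues -3, -2, -1 are distinct and real, so A is diagonalisable and x(t) = e^{At} x(0) = V diag(e^{λ_i t}) V^{-1} x(0), where the columns of V are the eigenvectors.
λ = -3: A - (-3)I = [[0, 0, 0], [-2, 2, 1], [0, 0, 1]]. v must be orthogonal to every row; (row 2) × (row 3) = [2, 2, 0], so take v_1 = [1, 1, 0]^T.
λ = -2: A - (-2)I = [[-1, 0, 0], [-2, 1, 1], [0, 0, 0]]. v must be orthogonal to every row; (row 1) × (row 2) = [0, 1, -1], so take v_2 = [0, -1, 1]^T.
λ = -1: A - (-1)I = [[-2, 0, 0], [-2, 0, 1], [0, 0, -1]]. v must be orthogonal to every row; (row 1) × (row 2) = [0, 2, 0], so take v_3 = [0, 1, 0]^T.
V = [v_1 v_2 v_3] = [[1, 0, 0], [1, -1, 1], [0, 1, 0]] has det V = -1, so V^{-1} = adj(V)/det V = [[1, 0, 0], [0, 0, 1], [-1, 1, 1]].
Modal coordinates z(0) = V^{-1} x(0): 1·0 + 0·3 + 0·1 = 0; 0·0 + 0·3 + 1·1 = 1; (-1)·0 + 1·3 + 1·1 = 4; so z(0) = [0, 1, 4]^T.
x_3(t) = Σ_i (v_i)_3 · z_i(0) · e^{λ_i t} (row 3 of V times the modal terms).
x_3(1.2) = 0·0·e^{-3·1.2} + 1·1·e^{-2·1.2} + 0·4·e^{-1·1.2} = 0·0.027324 + 1·0.090718 + 0·0.301194 = 0.0907.

0.0907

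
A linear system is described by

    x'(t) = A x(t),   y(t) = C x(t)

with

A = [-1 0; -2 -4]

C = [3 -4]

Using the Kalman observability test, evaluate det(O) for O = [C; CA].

CA = [[5, 16]]
Observability matrix O = [C; CA] = [[3, -4], [5, 16]]
det(O) = 3·16 - (-4)·5 = 48 - (-20) = 68
Since det(O) ≠ 0, rank(O) = 2 and the system is completely observable.

68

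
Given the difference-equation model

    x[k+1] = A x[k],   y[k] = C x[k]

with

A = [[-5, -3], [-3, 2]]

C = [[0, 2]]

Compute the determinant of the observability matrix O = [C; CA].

12

CA = [[-6, 4]]
Observability matrix O = [C; CA] = [[0, 2], [-6, 4]]
det(O) = 0·4 - 2·(-6) = 0 - (-12) = 12
Since det(O) ≠ 0, rank(O) = 2 and the system is completely observable.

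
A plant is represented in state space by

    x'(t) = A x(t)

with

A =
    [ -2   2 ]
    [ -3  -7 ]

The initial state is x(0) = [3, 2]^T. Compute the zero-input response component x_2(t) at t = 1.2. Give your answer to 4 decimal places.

-0.0698

det(sI - A) = s^2 - (tr A)s + det A, with tr A = (-2) + (-7) = -9 and det A = (-2)·(-7) - 2·(-3) = 14 - (-6) = 20.
So p(s) = det(sI - A) = s^2 + 9s + 20.
Factor s^2 + 9s + 20: two numbers with sum -9 and product 20 are -4 and -5, so s^2 + 9s + 20 = (s + 4)(s + 5).
Hence p(s) = (s + 4) (s + 5), with roots -5, -4.
The eigenvalues -5, -4 are distinct and real, so A is diagonalisable and x(t) = e^{At} x(0) = V diag(e^{λ_i t}) V^{-1} x(0), where the columns of V are the eigenvectors.
λ = -5: A - (-5)I = [[3, 2], [-3, -2]]. Row 1 gives 3·v1 + 2·v2 = 0, so take v_1 = [2, -3]^T.
λ = -4: A - (-4)I = [[2, 2], [-3, -3]]. Row 1 gives 2·v1 + 2·v2 = 0, so take v_2 = [1, -1]^T.
V = [v_1 v_2] = [[2, 1], [-3, -1]] has det V = 1, so V^{-1} = adj(V)/det V = [[-1, -1], [3, 2]].
Modal coordinates z(0) = V^{-1} x(0): (-1)·3 + (-1)·2 = -5; 3·3 + 2·2 = 13; so z(0) = [-5, 13]^T.
x_2(t) = Σ_i (v_i)_2 · z_i(0) · e^{λ_i t} (row 2 of V times the modal terms).
x_2(1.2) = (-3)·(-5)·e^{-5·1.2} + (-1)·13·e^{-4·1.2} = 15·0.002479 + (-13)·0.008230 = -0.0698.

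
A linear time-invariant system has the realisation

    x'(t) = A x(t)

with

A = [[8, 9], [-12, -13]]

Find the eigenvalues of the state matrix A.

det(sI - A) = s^2 - (tr A)s + det A, with tr A = 8 + (-13) = -5 and det A = 8·(-13) - 9·(-12) = -104 - (-108) = 4.
So p(s) = det(sI - A) = s^2 + 5s + 4.
Factor s^2 + 5s + 4: two numbers with sum -5 and product 4 are -1 and -4, so s^2 + 5s + 4 = (s + 1)(s + 4).
Hence p(s) = (s + 1) (s + 4), with roots -4, -1.
All eigenvalues have negative real part, so the system is asymptotically stable.

-4, -1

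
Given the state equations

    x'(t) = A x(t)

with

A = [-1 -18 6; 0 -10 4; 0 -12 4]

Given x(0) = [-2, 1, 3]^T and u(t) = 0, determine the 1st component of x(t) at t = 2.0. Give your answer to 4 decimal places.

-1.5670

det(sI - A) = s^3 - (tr A)s^2 + (M11 + M22 + M33)s - det A, where Mii is the 2×2 principal minor of A obtained by deleting row i and column i.
tr A = (-1) + (-10) + 4 = -7; M11 = (-10)·4 - 4·(-12) = -40 - (-48) = 8; M22 = (-1)·4 - 6·0 = -4 - 0 = -4; M33 = (-1)·(-10) - (-18)·0 = 10 - 0 = 10; sum of minors = 14.
det A = (-1)·((-10)·4 - 4·(-12)) - (-18)·(0·4 - 4·0) + 6·(0·(-12) - (-10)·0) = (-1)·8 - (-18)·0 + 6·0 = -8.
So p(s) = det(sI - A) = s^3 + 7s^2 + 14s + 8.
Rational-root test: any integer root divides 8. Testing small divisors, s = -1 works: p(-1) = -1 + 7 + (-14) + 8 = 0, so (s + 1) is a factor.
Dividing, p(s) = (s + 1)(s^2 + 6s + 8).
Factor s^2 + 6s + 8: two numbers with sum -6 and product 8 are -2 and -4, so s^2 + 6s + 8 = (s + 2)(s + 4).
Hence p(s) = (s + 1) (s + 2) (s + 4), with roots -4, -2, -1.
The eigenvalues -4, -2, -1 are distinct and real, so A is diagonalisable and x(t) = e^{At} x(0) = V diag(e^{λ_i t}) V^{-1} x(0), where the columns of V are the eigenvectors.
λ = -4: A - (-4)I = [[3, -18, 6], [0, -6, 4], [0, -12, 8]]. v must be orthogonal to every row; (row 1) × (row 2) = [-36, -12, -18], so take v_1 = [-6, -2, -3]^T.
λ = -2: A - (-2)I = [[1, -18, 6], [0, -8, 4], [0, -12, 6]]. v must be orthogonal to every row; (row 1) × (row 2) = [-24, -4, -8], so take v_2 = [6, 1, 2]^T.
λ = -1: A - (-1)I = [[0, -18, 6], [0, -9, 4], [0, -12, 5]]. v must be orthogonal to every row; (row 1) × (row 2) = [-18, 0, 0], so take v_3 = [1, 0, 0]^T.
V = [v_1 v_2 v_3] = [[-6, 6, 1], [-2, 1, 0], [-3, 2, 0]] has det V = -1, so V^{-1} = adj(V)/det V = [[0, -2, 1], [0, -3, 2], [1, 6, -6]].
Modal coordinates z(0) = V^{-1} x(0): 0·(-2) + (-2)·1 + 1·3 = 1; 0·(-2) + (-3)·1 + 2·3 = 3; 1·(-2) + 6·1 + (-6)·3 = -14; so z(0) = [1, 3, -14]^T.
x_1(t) = Σ_i (v_i)_1 · z_i(0) · e^{λ_i t} (row 1 of V times the modal terms).
x_1(2.0) = (-6)·1·e^{-4·2.0} + 6·3·e^{-2·2.0} + 1·(-14)·e^{-1·2.0} = (-6)·0.000335 + 18·0.018316 + (-14)·0.135335 = -1.5670.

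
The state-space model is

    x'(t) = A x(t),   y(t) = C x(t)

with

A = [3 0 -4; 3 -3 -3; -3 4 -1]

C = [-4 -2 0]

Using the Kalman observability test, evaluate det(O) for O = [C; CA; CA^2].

8728

CA = [[-18, 6, 22]]
CA^2 = [[-102, 70, 32]]
Observability matrix O = [C; CA; CA^2] = [[-4, -2, 0], [-18, 6, 22], [-102, 70, 32]]
Expanding along the first row, det(O) = (-4)·(6·32 - 22·70) - (-2)·((-18)·32 - 22·(-102)) + 0·((-18)·70 - 6·(-102)) = (-4)·(-1348) - (-2)·1668 + 0·(-648) = 8728
Since det(O) ≠ 0, rank(O) = 3 and the system is completely observable.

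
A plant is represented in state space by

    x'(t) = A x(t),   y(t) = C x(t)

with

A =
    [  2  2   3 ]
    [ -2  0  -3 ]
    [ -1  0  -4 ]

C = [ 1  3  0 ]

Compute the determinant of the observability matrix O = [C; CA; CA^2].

144

CA = [[-4, 2, -6]]
CA^2 = [[-6, -8, 6]]
Observability matrix O = [C; CA; CA^2] = [[1, 3, 0], [-4, 2, -6], [-6, -8, 6]]
Expanding along the first row, det(O) = 1·(2·6 - (-6)·(-8)) - 3·((-4)·6 - (-6)·(-6)) + 0·((-4)·(-8) - 2·(-6)) = 1·(-36) - 3·(-60) + 0·44 = 144
Since det(O) ≠ 0, rank(O) = 3 and the system is completely observable.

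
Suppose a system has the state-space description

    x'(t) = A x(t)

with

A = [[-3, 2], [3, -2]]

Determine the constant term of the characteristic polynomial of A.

0

For a 2×2 matrix, det(sI - A) = s^2 - (tr A)s + det A.
tr A = -5, det A = 0.
So p(s) = s^2 + 5s.
The constant term is 0.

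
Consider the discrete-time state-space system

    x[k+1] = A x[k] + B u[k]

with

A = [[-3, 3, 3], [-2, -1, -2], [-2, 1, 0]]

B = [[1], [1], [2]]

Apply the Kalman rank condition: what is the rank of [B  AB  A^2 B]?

AB = [[6], [-7], [-1]]
A^2B = [[-42], [-3], [-19]]
Controllability matrix C = [B  AB  A^2B] = [[1, 6, -42], [1, -7, -3], [2, -1, -19]]
det(C) = 1·((-7)·(-19) - (-3)·(-1)) - 6·(1·(-19) - (-3)·2) + (-42)·(1·(-1) - (-7)·2) = 1·130 - 6·(-13) + (-42)·13 = -338 ≠ 0, so rank(C) = 3.
rank(C) = 3 = n, so the pair (A, B) is completely controllable.

3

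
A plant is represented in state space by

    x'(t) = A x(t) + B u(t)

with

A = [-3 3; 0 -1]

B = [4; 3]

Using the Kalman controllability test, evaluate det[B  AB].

-3

AB = [[-3], [-3]]
Controllability matrix C = [B  AB] = [[4, -3], [3, -3]]
det(C) = 4·(-3) - (-3)·3 = -12 - (-9) = -3
Since det(C) ≠ 0, rank(C) = 2 and the system is completely controllable.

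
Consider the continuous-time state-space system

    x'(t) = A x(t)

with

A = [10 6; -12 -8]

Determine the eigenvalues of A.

-2, 4

det(sI - A) = s^2 - (tr A)s + det A, with tr A = 10 + (-8) = 2 and det A = 10·(-8) - 6·(-12) = -80 - (-72) = -8.
So p(s) = det(sI - A) = s^2 - 2s - 8.
Factor s^2 - 2s - 8: two numbers with sum 2 and product -8 are 4 and -2, so s^2 - 2s - 8 = (s - 4)(s + 2).
Hence p(s) = (s - 4) (s + 2), with roots -2, 4.
At least one eigenvalue has non-negative real part, so the system is not asymptotically stable.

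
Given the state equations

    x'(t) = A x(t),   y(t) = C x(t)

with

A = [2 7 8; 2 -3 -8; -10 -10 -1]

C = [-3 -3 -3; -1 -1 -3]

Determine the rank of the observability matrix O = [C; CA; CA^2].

2

CA = [[18, 18, 3], [26, 26, 3]]
CA^2 = [[42, 42, -3], [74, 74, -3]]
Observability matrix O = [C; CA; CA^2] = [[-3, -3, -3], [-1, -1, -3], [18, 18, 3], [26, 26, 3], [42, 42, -3], [74, 74, -3]]
The columns c1, c2, c3 of O are linearly dependent: -c1 + c2 = 0 (check each entry), so rank(O) ≤ 2.
The 2×2 minor from rows 1, 2, columns 1, 3 is (-3)·(-3) - (-3)·(-1) = 9 - 3 = 6 ≠ 0, so rank(O) = 2.
rank(O) = 2 < n = 3, so the pair (A, C) is not completely observable.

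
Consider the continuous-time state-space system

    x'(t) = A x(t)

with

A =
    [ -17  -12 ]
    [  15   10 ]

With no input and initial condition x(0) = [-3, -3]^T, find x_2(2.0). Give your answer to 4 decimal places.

-0.5482

det(sI - A) = s^2 - (tr A)s + det A, with tr A = (-17) + 10 = -7 and det A = (-17)·10 - (-12)·15 = -170 - (-180) = 10.
So p(s) = det(sI - A) = s^2 + 7s + 10.
Factor s^2 + 7s + 10: two numbers with sum -7 and product 10 are -2 and -5, so s^2 + 7s + 10 = (s + 2)(s + 5).
Hence p(s) = (s + 2) (s + 5), with roots -5, -2.
The eigenvalues -5, -2 are distinct and real, so A is diagonalisable and x(t) = e^{At} x(0) = V diag(e^{λ_i t}) V^{-1} x(0), where the columns of V are the eigenvectors.
λ = -5: A - (-5)I = [[-12, -12], [15, 15]]. Row 1 gives (-12)·v1 + (-12)·v2 = 0, so take v_1 = [-1, 1]^T.
λ = -2: A - (-2)I = [[-15, -12], [15, 12]]. Row 1 gives (-15)·v1 + (-12)·v2 = 0, so take v_2 = [-4, 5]^T.
V = [v_1 v_2] = [[-1, -4], [1, 5]] has det V = -1, so V^{-1} = adj(V)/det V = [[-5, -4], [1, 1]].
Modal coordinates z(0) = V^{-1} x(0): (-5)·(-3) + (-4)·(-3) = 27; 1·(-3) + 1·(-3) = -6; so z(0) = [27, -6]^T.
x_2(t) = Σ_i (v_i)_2 · z_i(0) · e^{λ_i t} (row 2 of V times the modal terms).
x_2(2.0) = 1·27·e^{-5·2.0} + 5·(-6)·e^{-2·2.0} = 27·0.00004540 + (-30)·0.01831564 = -0.5482.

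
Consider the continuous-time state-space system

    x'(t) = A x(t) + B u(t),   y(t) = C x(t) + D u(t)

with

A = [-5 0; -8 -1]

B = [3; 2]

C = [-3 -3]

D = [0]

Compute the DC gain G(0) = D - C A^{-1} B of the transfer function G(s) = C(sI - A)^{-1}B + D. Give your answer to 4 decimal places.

6.6000

G(0) = C(-A)^{-1}B + D = -C A^{-1} B + D.
det A = 5, so A^{-1} = (1/5)·adj(A) = [[-1/5, 0], [8/5, -1]]
A^{-1} B = [-3/5, 14/5]^T
C A^{-1} B = -33/5
G(0) = D - C A^{-1} B = 0 - (-33/5) = 33/5 ≈ 6.6000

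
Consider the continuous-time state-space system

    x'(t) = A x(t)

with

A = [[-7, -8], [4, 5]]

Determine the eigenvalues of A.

-3, 1

det(sI - A) = s^2 - (tr A)s + det A, with tr A = (-7) + 5 = -2 and det A = (-7)·5 - (-8)·4 = -35 - (-32) = -3.
So p(s) = det(sI - A) = s^2 + 2s - 3.
Factor s^2 + 2s - 3: two numbers with sum -2 and product -3 are 1 and -3, so s^2 + 2s - 3 = (s - 1)(s + 3).
Hence p(s) = (s - 1) (s + 3), with roots -3, 1.
At least one eigenvalue has non-negative real part, so the system is not asymptotically stable.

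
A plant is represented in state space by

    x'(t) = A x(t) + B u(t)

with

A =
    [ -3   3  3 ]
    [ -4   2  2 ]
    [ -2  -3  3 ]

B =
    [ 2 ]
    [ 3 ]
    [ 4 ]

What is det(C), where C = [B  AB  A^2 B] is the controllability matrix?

-607

AB = [[15], [6], [-1]]
A^2B = [[-30], [-50], [-51]]
Controllability matrix C = [B  AB  A^2B] = [[2, 15, -30], [3, 6, -50], [4, -1, -51]]
Expanding along the first row, det(C) = 2·(6·(-51) - (-50)·(-1)) - 15·(3·(-51) - (-50)·4) + (-30)·(3·(-1) - 6·4) = 2·(-356) - 15·47 + (-30)·(-27) = -607
Since det(C) ≠ 0, rank(C) = 3 and the system is completely controllable.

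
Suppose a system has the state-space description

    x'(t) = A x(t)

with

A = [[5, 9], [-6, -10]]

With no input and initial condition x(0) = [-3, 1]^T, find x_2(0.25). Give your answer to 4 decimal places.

2.0116

det(sI - A) = s^2 - (tr A)s + det A, with tr A = 5 + (-10) = -5 and det A = 5·(-10) - 9·(-6) = -50 - (-54) = 4.
So p(s) = det(sI - A) = s^2 + 5s + 4.
Factor s^2 + 5s + 4: two numbers with sum -5 and product 4 are -1 and -4, so s^2 + 5s + 4 = (s + 1)(s + 4).
Hence p(s) = (s + 1) (s + 4), with roots -4, -1.
The eigenvalues -4, -1 are distinct and real, so A is diagonalisable and x(t) = e^{At} x(0) = V diag(e^{λ_i t}) V^{-1} x(0), where the columns of V are the eigenvectors.
λ = -4: A - (-4)I = [[9, 9], [-6, -6]]. Row 1 gives 9·v1 + 9·v2 = 0, so take v_1 = [1, -1]^T.
λ = -1: A - (-1)I = [[6, 9], [-6, -9]]. Row 1 gives 6·v1 + 9·v2 = 0, so take v_2 = [3, -2]^T.
V = [v_1 v_2] = [[1, 3], [-1, -2]] has det V = 1, so V^{-1} = adj(V)/det V = [[-2, -3], [1, 1]].
Modal coordinates z(0) = V^{-1} x(0): (-2)·(-3) + (-3)·1 = 3; 1·(-3) + 1·1 = -2; so z(0) = [3, -2]^T.
x_2(t) = Σ_i (v_i)_2 · z_i(0) · e^{λ_i t} (row 2 of V times the modal terms).
x_2(0.25) = (-1)·3·e^{-4·0.25} + (-2)·(-2)·e^{-1·0.25} = (-3)·0.367879 + 4·0.778801 = 2.0116.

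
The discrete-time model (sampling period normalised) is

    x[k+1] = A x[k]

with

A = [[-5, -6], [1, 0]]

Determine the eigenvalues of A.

det(zI - A) = z^2 - (tr A)z + det A, with tr A = (-5) + 0 = -5 and det A = (-5)·0 - (-6)·1 = 0 - (-6) = 6.
So p(z) = det(zI - A) = z^2 + 5z + 6.
Factor z^2 + 5z + 6: two numbers with sum -5 and product 6 are -2 and -3, so z^2 + 5z + 6 = (z + 2)(z + 3).
Hence p(z) = (z + 2) (z + 3), with roots -3, -2.

-3, -2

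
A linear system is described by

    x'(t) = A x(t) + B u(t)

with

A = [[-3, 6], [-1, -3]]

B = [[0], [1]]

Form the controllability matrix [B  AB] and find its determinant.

-6

AB = [[6], [-3]]
Controllability matrix C = [B  AB] = [[0, 6], [1, -3]]
det(C) = 0·(-3) - 6·1 = 0 - 6 = -6
Since det(C) ≠ 0, rank(C) = 2 and the system is completely controllable.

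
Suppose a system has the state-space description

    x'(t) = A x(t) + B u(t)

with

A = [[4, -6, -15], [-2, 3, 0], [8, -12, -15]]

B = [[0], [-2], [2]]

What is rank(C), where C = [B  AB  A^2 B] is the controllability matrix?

AB = [[-18], [-6], [-6]]
A^2B = [[54], [18], [18]]
Controllability matrix C = [B  AB  A^2B] = [[0, -18, 54], [-2, -6, 18], [2, -6, 18]]
The rows r1, r2, r3 of C are linearly dependent: -2·r1 + 3·r2 + 3·r3 = 0 (check each entry), so rank(C) ≤ 2.
The 2×2 minor from rows 1, 2, columns 1, 2 is 0·(-6) - (-18)·(-2) = 0 - 36 = -36 ≠ 0, so rank(C) = 2.
rank(C) = 2 < n = 3, so the pair (A, B) is not completely controllable.

2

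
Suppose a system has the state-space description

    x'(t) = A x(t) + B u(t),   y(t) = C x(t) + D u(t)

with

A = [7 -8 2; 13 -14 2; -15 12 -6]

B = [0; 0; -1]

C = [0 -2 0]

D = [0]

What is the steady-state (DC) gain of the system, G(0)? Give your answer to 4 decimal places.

0.3333

G(0) = C(-A)^{-1}B + D = -C A^{-1} B + D.
det A = -72, so A^{-1} = (1/-72)·adj(A) = [[-5/6, 1/3, -1/6], [-2/3, 1/6, -1/6], [3/4, -1/2, -1/12]]
A^{-1} B = [1/6, 1/6, 1/12]^T
C A^{-1} B = -1/3
G(0) = D - C A^{-1} B = 0 - (-1/3) = 1/3 ≈ 0.3333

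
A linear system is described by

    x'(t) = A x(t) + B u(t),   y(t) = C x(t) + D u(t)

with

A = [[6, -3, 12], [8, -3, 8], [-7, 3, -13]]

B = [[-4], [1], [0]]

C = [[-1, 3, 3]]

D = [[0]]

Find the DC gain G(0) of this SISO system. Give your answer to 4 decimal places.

G(0) = C(-A)^{-1}B + D = -C A^{-1} B + D.
det A = -18, so A^{-1} = (1/-18)·adj(A) = [[-5/6, 1/6, -2/3], [-8/3, -1/3, -8/3], [-1/6, -1/6, -1/3]]
A^{-1} B = [7/2, 31/3, 1/2]^T
C A^{-1} B = 29
G(0) = D - C A^{-1} B = 0 - (29) = -29

-29.0000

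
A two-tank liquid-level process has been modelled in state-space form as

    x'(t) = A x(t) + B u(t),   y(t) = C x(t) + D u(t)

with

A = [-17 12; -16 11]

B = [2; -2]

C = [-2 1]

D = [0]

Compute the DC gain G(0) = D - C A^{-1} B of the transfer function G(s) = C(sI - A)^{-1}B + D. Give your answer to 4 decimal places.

5.2000

G(0) = C(-A)^{-1}B + D = -C A^{-1} B + D.
det A = 5, so A^{-1} = (1/5)·adj(A) = [[11/5, -12/5], [16/5, -17/5]]
A^{-1} B = [46/5, 66/5]^T
C A^{-1} B = -26/5
G(0) = D - C A^{-1} B = 0 - (-26/5) = 26/5 ≈ 5.2000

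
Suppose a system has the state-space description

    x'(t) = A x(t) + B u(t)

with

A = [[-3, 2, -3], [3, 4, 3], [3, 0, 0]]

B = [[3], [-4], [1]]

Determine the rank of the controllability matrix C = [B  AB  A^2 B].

AB = [[-20], [-4], [9]]
A^2B = [[25], [-49], [-60]]
Controllability matrix C = [B  AB  A^2B] = [[3, -20, 25], [-4, -4, -49], [1, 9, -60]]
det(C) = 3·((-4)·(-60) - (-49)·9) - (-20)·((-4)·(-60) - (-49)·1) + 25·((-4)·9 - (-4)·1) = 3·681 - (-20)·289 + 25·(-32) = 7023 ≠ 0, so rank(C) = 3.
rank(C) = 3 = n, so the pair (A, B) is completely controllable.

3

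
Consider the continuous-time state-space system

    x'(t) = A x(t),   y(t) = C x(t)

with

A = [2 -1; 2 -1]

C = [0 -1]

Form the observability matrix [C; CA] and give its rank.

2

CA = [[-2, 1]]
Observability matrix O = [C; CA] = [[0, -1], [-2, 1]]
det(O) = 0·1 - (-1)·(-2) = 0 - 2 = -2 ≠ 0, so rank(O) = 2.
rank(O) = 2 = n, so the pair (A, C) is completely observable.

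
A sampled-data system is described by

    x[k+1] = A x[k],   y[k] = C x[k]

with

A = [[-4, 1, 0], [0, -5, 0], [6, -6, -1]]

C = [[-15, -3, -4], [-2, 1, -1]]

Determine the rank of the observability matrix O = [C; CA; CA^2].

2

CA = [[36, 24, 4], [2, -1, 1]]
CA^2 = [[-120, -108, -4], [-2, 1, -1]]
Observability matrix O = [C; CA; CA^2] = [[-15, -3, -4], [-2, 1, -1], [36, 24, 4], [2, -1, 1], [-120, -108, -4], [-2, 1, -1]]
The columns c1, c2, c3 of O are linearly dependent: -c1 + c2 + 3·c3 = 0 (check each entry), so rank(O) ≤ 2.
The 2×2 minor from rows 1, 2, columns 1, 2 is (-15)·1 - (-3)·(-2) = -15 - 6 = -21 ≠ 0, so rank(O) = 2.
rank(O) = 2 < n = 3, so the pair (A, C) is not completely observable.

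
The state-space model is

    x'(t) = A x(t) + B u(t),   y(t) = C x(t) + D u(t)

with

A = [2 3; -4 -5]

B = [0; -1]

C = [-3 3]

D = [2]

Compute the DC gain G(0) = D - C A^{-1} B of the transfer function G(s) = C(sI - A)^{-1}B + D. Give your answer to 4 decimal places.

9.5000

G(0) = C(-A)^{-1}B + D = -C A^{-1} B + D.
det A = 2, so A^{-1} = (1/2)·adj(A) = [[-5/2, -3/2], [2, 1]]
A^{-1} B = [3/2, -1]^T
C A^{-1} B = -15/2
G(0) = D - C A^{-1} B = 2 - (-15/2) = 19/2 ≈ 9.5000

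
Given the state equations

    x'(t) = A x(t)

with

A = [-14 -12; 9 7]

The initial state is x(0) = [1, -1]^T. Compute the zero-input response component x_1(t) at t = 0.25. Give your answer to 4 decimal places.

det(sI - A) = s^2 - (tr A)s + det A, with tr A = (-14) + 7 = -7 and det A = (-14)·7 - (-12)·9 = -98 - (-108) = 10.
So p(s) = det(sI - A) = s^2 + 7s + 10.
Factor s^2 + 7s + 10: two numbers with sum -7 and product 10 are -2 and -5, so s^2 + 7s + 10 = (s + 2)(s + 5).
Hence p(s) = (s + 2) (s + 5), with roots -5, -2.
The eigenvalues -5, -2 are distinct and real, so A is diagonalisable and x(t) = e^{At} x(0) = V diag(e^{λ_i t}) V^{-1} x(0), where the columns of V are the eigenvectors.
λ = -5: A - (-5)I = [[-9, -12], [9, 12]]. Row 1 gives (-9)·v1 + (-12)·v2 = 0, so take v_1 = [4, -3]^T.
λ = -2: A - (-2)I = [[-12, -12], [9, 9]]. Row 1 gives (-12)·v1 + (-12)·v2 = 0, so take v_2 = [-1, 1]^T.
V = [v_1 v_2] = [[4, -1], [-3, 1]] has det V = 1, so V^{-1} = adj(V)/det V = [[1, 1], [3, 4]].
Modal coordinates z(0) = V^{-1} x(0): 1·1 + 1·(-1) = 0; 3·1 + 4·(-1) = -1; so z(0) = [0, -1]^T.
x_1(t) = Σ_i (v_i)_1 · z_i(0) · e^{λ_i t} (row 1 of V times the modal terms).
x_1(0.25) = 4·0·e^{-5·0.25} + (-1)·(-1)·e^{-2·0.25} = 0·0.286505 + 1·0.606531 = 0.6065.

0.6065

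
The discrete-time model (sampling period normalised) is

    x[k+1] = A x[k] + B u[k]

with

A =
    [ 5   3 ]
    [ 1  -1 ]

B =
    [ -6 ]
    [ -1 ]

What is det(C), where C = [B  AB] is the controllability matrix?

-3

AB = [[-33], [-5]]
Controllability matrix C = [B  AB] = [[-6, -33], [-1, -5]]
det(C) = (-6)·(-5) - (-33)·(-1) = 30 - 33 = -3
Since det(C) ≠ 0, rank(C) = 2 and the system is completely controllable.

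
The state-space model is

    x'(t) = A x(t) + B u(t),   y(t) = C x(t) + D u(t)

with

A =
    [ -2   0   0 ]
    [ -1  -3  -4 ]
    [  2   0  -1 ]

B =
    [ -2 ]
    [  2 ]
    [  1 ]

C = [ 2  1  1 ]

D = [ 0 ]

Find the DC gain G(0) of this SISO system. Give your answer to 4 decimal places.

G(0) = C(-A)^{-1}B + D = -C A^{-1} B + D.
det A = -6, so A^{-1} = (1/-6)·adj(A) = [[-1/2, 0, 0], [3/2, -1/3, 4/3], [-1, 0, -1]]
A^{-1} B = [1, -7/3, 1]^T
C A^{-1} B = 2/3
G(0) = D - C A^{-1} B = 0 - (2/3) = -2/3 ≈ -0.6667

-0.6667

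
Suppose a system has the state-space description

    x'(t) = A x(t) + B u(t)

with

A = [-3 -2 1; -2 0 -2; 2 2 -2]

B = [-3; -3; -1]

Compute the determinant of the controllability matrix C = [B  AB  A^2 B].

-1080

AB = [[14], [8], [-10]]
A^2B = [[-68], [-8], [64]]
Controllability matrix C = [B  AB  A^2B] = [[-3, 14, -68], [-3, 8, -8], [-1, -10, 64]]
Expanding along the first row, det(C) = (-3)·(8·64 - (-8)·(-10)) - 14·((-3)·64 - (-8)·(-1)) + (-68)·((-3)·(-10) - 8·(-1)) = (-3)·432 - 14·(-200) + (-68)·38 = -1080
Since det(C) ≠ 0, rank(C) = 3 and the system is completely controllable.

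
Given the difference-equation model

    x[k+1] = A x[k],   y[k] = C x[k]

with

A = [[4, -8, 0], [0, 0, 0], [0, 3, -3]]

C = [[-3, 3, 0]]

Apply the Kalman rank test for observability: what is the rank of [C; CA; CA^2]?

2

CA = [[-12, 24, 0]]
CA^2 = [[-48, 96, 0]]
Observability matrix O = [C; CA; CA^2] = [[-3, 3, 0], [-12, 24, 0], [-48, 96, 0]]
Column 3 of O is identically zero, so rank(O) ≤ 2.
The 2×2 minor from rows 1, 2, columns 1, 2 is (-3)·24 - 3·(-12) = -72 - (-36) = -36 ≠ 0, so rank(O) = 2.
rank(O) = 2 < n = 3, so the pair (A, C) is not completely observable.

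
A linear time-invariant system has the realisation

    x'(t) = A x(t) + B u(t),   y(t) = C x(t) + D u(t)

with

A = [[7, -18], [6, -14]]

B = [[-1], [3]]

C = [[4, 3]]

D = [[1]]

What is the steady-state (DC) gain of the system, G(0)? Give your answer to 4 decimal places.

-34.3000

G(0) = C(-A)^{-1}B + D = -C A^{-1} B + D.
det A = 10, so A^{-1} = (1/10)·adj(A) = [[-7/5, 9/5], [-3/5, 7/10]]
A^{-1} B = [34/5, 27/10]^T
C A^{-1} B = 353/10
G(0) = D - C A^{-1} B = 1 - (353/10) = -343/10 ≈ -34.3000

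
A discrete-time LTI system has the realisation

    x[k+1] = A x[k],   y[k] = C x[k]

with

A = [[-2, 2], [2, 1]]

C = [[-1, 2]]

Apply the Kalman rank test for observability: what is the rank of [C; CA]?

CA = [[6, 0]]
Observability matrix O = [C; CA] = [[-1, 2], [6, 0]]
det(O) = (-1)·0 - 2·6 = 0 - 12 = -12 ≠ 0, so rank(O) = 2.
rank(O) = 2 = n, so the pair (A, C) is completely observable.

2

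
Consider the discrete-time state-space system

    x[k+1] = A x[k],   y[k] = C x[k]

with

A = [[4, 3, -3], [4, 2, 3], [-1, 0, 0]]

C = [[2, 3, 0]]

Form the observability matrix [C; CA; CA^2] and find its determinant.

CA = [[20, 12, 3]]
CA^2 = [[125, 84, -24]]
Observability matrix O = [C; CA; CA^2] = [[2, 3, 0], [20, 12, 3], [125, 84, -24]]
Expanding along the first row, det(O) = 2·(12·(-24) - 3·84) - 3·(20·(-24) - 3·125) + 0·(20·84 - 12·125) = 2·(-540) - 3·(-855) + 0·180 = 1485
Since det(O) ≠ 0, rank(O) = 3 and the system is completely observable.

1485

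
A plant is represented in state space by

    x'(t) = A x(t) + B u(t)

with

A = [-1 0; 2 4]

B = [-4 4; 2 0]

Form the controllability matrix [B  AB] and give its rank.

2

AB = [[4, -4], [0, 8]]
Controllability matrix C = [B  AB] = [[-4, 4, 4, -4], [2, 0, 0, 8]]
Take the 2×2 submatrix of C formed by columns 1, 2: [[-4, 4], [2, 0]]. Its determinant is (-4)·0 - 4·2 = 0 - 8 = -8 ≠ 0.
So rank(C) ≥ 2; since C has 2 rows, rank(C) = 2.
rank(C) = 2 = n, so the pair (A, B) is completely controllable.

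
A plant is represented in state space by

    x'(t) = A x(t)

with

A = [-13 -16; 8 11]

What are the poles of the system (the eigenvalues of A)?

det(sI - A) = s^2 - (tr A)s + det A, with tr A = (-13) + 11 = -2 and det A = (-13)·11 - (-16)·8 = -143 - (-128) = -15.
So p(s) = det(sI - A) = s^2 + 2s - 15.
Factor s^2 + 2s - 15: two numbers with sum -2 and product -15 are 3 and -5, so s^2 + 2s - 15 = (s - 3)(s + 5).
Hence p(s) = (s - 3) (s + 5), with roots -5, 3.
At least one eigenvalue has non-negative real part, so the system is not asymptotically stable.

-5, 3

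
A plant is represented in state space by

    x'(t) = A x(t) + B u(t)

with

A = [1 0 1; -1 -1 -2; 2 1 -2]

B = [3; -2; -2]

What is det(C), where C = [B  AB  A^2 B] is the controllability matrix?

309

AB = [[1], [3], [8]]
A^2B = [[9], [-20], [-11]]
Controllability matrix C = [B  AB  A^2B] = [[3, 1, 9], [-2, 3, -20], [-2, 8, -11]]
Expanding along the first row, det(C) = 3·(3·(-11) - (-20)·8) - 1·((-2)·(-11) - (-20)·(-2)) + 9·((-2)·8 - 3·(-2)) = 3·127 - 1·(-18) + 9·(-10) = 309
Since det(C) ≠ 0, rank(C) = 3 and the system is completely controllable.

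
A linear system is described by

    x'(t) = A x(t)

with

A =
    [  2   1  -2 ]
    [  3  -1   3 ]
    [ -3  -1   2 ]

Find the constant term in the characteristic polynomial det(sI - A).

Expand det(sI - A) for the 3×3 matrix.
p(s) = s^3 - 3s^2 - 6s + 1.
(Check: constant term = det(-A) = (-1)^3 det A = 1; coefficient of s^2 = -tr A = -3.)
The constant term is 1.

1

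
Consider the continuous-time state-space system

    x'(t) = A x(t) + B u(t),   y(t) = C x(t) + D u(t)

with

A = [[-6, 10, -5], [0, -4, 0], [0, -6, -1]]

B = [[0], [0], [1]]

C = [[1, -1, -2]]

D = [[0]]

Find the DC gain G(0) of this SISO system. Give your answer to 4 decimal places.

G(0) = C(-A)^{-1}B + D = -C A^{-1} B + D.
det A = -24, so A^{-1} = (1/-24)·adj(A) = [[-1/6, -5/3, 5/6], [0, -1/4, 0], [0, 3/2, -1]]
A^{-1} B = [5/6, 0, -1]^T
C A^{-1} B = 17/6
G(0) = D - C A^{-1} B = 0 - (17/6) = -17/6 ≈ -2.8333

-2.8333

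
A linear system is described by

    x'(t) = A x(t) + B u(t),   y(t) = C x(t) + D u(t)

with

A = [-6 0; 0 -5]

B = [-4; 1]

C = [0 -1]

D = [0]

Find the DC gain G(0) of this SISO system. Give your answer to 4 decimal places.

-0.2000

G(0) = C(-A)^{-1}B + D = -C A^{-1} B + D.
det A = 30, so A^{-1} = (1/30)·adj(A) = [[-1/6, 0], [0, -1/5]]
A^{-1} B = [2/3, -1/5]^T
C A^{-1} B = 1/5
G(0) = D - C A^{-1} B = 0 - (1/5) = -1/5 ≈ -0.2000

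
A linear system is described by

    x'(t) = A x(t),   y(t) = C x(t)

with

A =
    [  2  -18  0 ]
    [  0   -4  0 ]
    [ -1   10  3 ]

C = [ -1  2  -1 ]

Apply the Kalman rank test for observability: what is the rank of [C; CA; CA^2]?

2

CA = [[-1, 0, -3]]
CA^2 = [[1, -12, -9]]
Observability matrix O = [C; CA; CA^2] = [[-1, 2, -1], [-1, 0, -3], [1, -12, -9]]
The columns c1, c2, c3 of O are linearly dependent: -3·c1 - c2 + c3 = 0 (check each entry), so rank(O) ≤ 2.
The 2×2 minor from rows 1, 2, columns 1, 2 is (-1)·0 - 2·(-1) = 0 - (-2) = 2 ≠ 0, so rank(O) = 2.
rank(O) = 2 < n = 3, so the pair (A, C) is not completely observable.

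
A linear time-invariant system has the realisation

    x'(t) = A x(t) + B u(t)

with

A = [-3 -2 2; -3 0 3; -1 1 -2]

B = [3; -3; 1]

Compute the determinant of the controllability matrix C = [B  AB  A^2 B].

AB = [[-1], [-6], [-8]]
A^2B = [[-1], [-21], [11]]
Controllability matrix C = [B  AB  A^2B] = [[3, -1, -1], [-3, -6, -21], [1, -8, 11]]
Expanding along the first row, det(C) = 3·((-6)·11 - (-21)·(-8)) - (-1)·((-3)·11 - (-21)·1) + (-1)·((-3)·(-8) - (-6)·1) = 3·(-234) - (-1)·(-12) + (-1)·30 = -744
Since det(C) ≠ 0, rank(C) = 3 and the system is completely controllable.

-744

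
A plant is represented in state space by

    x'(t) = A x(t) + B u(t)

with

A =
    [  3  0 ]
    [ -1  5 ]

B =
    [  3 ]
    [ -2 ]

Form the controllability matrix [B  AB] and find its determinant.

AB = [[9], [-13]]
Controllability matrix C = [B  AB] = [[3, 9], [-2, -13]]
det(C) = 3·(-13) - 9·(-2) = -39 - (-18) = -21
Since det(C) ≠ 0, rank(C) = 2 and the system is completely controllable.

-21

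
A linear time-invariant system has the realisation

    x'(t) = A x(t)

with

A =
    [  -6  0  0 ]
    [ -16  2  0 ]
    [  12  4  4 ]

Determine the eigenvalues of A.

det(sI - A) = s^3 - (tr A)s^2 + (M11 + M22 + M33)s - det A, where Mii is the 2×2 principal minor of A obtained by deleting row i and column i.
tr A = (-6) + 2 + 4 = 0; M11 = 2·4 - 0·4 = 8 - 0 = 8; M22 = (-6)·4 - 0·12 = -24 - 0 = -24; M33 = (-6)·2 - 0·(-16) = -12 - 0 = -12; sum of minors = -28.
det A = (-6)·(2·4 - 0·4) - 0·((-16)·4 - 0·12) + 0·((-16)·4 - 2·12) = (-6)·8 - 0·(-64) + 0·(-88) = -48.
So p(s) = det(sI - A) = s^3 - 28s + 48.
Rational-root test: any integer root divides 48. Testing small divisors, s = 2 works: p(2) = 8 + 0 + (-56) + 48 = 0, so (s - 2) is a factor.
Dividing, p(s) = (s - 2)(s^2 + 2s - 24).
Factor s^2 + 2s - 24: two numbers with sum -2 and product -24 are 4 and -6, so s^2 + 2s - 24 = (s - 4)(s + 6).
Hence p(s) = (s - 4) (s - 2) (s + 6), with roots -6, 2, 4.
At least one eigenvalue has non-negative real part, so the system is not asymptotically stable.

-6, 2, 4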